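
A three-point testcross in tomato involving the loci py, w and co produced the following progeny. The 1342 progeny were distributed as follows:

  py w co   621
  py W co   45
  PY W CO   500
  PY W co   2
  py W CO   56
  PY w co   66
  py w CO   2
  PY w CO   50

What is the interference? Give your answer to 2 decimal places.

The two most frequent reciprocal classes, PY W CO and py w co, are the parental types, so the F1 was PY W CO / py w co.
The two rarest classes, PY W co and py w CO, are the double crossovers. Comparing them with the parentals, only the co allele has switched, so co is the middle locus and the order is w – co – py.
w–co: (95 + 4)/1342 = 0.0738; co–py: (122 + 4)/1342 = 0.0939.
Expected DCO frequency = 0.0738 × 0.0939 ≈ 0.00693; observed = 4/1342 ≈ 0.00298.
Coefficient of coincidence = 0.00298/0.00693 ≈ 0.43; interference = 1 − 0.43 = 0.57.

0.57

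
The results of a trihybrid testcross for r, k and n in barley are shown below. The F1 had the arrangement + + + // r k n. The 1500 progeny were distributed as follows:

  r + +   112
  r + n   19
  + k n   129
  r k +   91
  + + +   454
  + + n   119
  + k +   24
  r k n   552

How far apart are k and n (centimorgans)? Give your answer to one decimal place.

The two rarest classes, + k + and r + n, are the double crossovers. Comparing them with the parentals, only the k allele has switched, so k is the middle locus and the order is n – k – r.
Crossovers in the n–k interval produce the single-crossover classes + + n and r k + (119 + 91 = 210) plus the double crossovers (43).
RF(n–k) = (210 + 43) / 1500 = 253/1500 = 0.1687 → 16.9 centimorgans.

16.9 centimorgans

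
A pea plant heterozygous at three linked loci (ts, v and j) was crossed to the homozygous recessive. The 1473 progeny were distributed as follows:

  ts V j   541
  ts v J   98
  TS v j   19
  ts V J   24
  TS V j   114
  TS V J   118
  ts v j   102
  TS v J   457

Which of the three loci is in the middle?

The two most frequent reciprocal classes, TS v J and ts V j, are the parental types, so the F1 was TS v J / ts V j.
The two rarest classes, TS v j and ts V J, are the double crossovers. Comparing them with the parentals, only the j allele has switched, so j is the middle locus and the order is v – j – ts.

j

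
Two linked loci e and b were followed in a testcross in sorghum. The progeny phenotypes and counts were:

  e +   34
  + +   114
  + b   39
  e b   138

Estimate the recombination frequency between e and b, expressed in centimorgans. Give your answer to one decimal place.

The two most frequent classes, + + (114) and e b (138), are the parental types, so the F1 was + + / e b.
The recombinant classes are + b and e +: 39 + 34 = 73.
Recombination frequency = 73/325 = 0.2246 ≈ 22.5%, i.e. 22.5 centimorgans.

22.5 centimorgans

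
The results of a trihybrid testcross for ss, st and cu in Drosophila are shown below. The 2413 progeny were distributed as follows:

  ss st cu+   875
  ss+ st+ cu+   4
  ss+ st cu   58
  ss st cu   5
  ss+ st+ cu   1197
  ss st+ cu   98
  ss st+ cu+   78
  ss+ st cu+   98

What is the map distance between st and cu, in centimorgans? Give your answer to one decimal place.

The two most frequent reciprocal classes, ss st cu+ and ss+ st+ cu, are the parental types, so the F1 was ss st cu+ / ss+ st+ cu.
The two rarest classes, ss st cu and ss+ st+ cu+, are the double crossovers. Comparing them with the parentals, only the cu allele has switched, so cu is the middle locus and the order is st – cu – ss.
Crossovers in the st–cu interval produce the single-crossover classes ss st+ cu+ and ss+ st cu (78 + 58 = 136) plus the double crossovers (9).
RF(st–cu) = (136 + 9) / 2413 = 145/2413 = 0.0601 → 6.0 centimorgans.

6.0 centimorgans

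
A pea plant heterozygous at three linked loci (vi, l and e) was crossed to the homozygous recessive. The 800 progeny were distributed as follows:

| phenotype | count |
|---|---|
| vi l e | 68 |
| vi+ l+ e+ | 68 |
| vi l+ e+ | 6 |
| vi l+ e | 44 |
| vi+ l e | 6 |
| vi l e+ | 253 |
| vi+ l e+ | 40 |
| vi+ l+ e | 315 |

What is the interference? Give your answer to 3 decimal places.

The two most frequent reciprocal classes, vi+ l+ e and vi l e+, are the parental types, so the F1 was vi+ l+ e / vi l e+.
The two rarest classes, vi+ l e and vi l+ e+, are the double crossovers. Comparing them with the parentals, only the l allele has switched, so l is the middle locus and the order is e – l – vi.
e–l: (136 + 12)/800 = 0.1850; l–vi: (84 + 12)/800 = 0.1200.
Expected DCO frequency = 0.1850 × 0.1200 ≈ 0.02220; observed = 12/800 ≈ 0.01500.
Coefficient of coincidence = 0.01500/0.02220 ≈ 0.676; interference = 1 − 0.676 = 0.324.

0.324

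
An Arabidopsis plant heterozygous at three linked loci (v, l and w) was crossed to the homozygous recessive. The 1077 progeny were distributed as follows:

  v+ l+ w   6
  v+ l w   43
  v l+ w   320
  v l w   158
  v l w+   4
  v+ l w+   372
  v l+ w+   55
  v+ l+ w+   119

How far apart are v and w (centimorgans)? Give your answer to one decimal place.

10.0 centimorgans

The two most frequent reciprocal classes, v l+ w and v+ l w+, are the parental types, so the F1 was v l+ w / v+ l w+.
The two rarest classes, v+ l+ w and v l w+, are the double crossovers. Comparing them with the parentals, only the v allele has switched, so v is the middle locus and the order is l – v – w.
Crossovers in the v–w interval produce the single-crossover classes v l+ w+ and v+ l w (55 + 43 = 98) plus the double crossovers (10).
RF(v–w) = (98 + 10) / 1077 = 108/1077 = 0.1003 → 10.0 centimorgans.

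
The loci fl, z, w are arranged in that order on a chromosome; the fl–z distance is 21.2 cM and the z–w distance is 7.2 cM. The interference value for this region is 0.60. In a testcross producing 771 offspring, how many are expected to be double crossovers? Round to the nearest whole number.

5

Map distances give recombination frequencies of 0.212 and 0.072 for the two intervals.
With interference 0.60 (so coincidence = 0.40), expected double-crossover frequency = 0.212 × 0.072 × 0.40 = 0.00611.
Expected number = 0.00611 × 771 = 4.71 ≈ 5.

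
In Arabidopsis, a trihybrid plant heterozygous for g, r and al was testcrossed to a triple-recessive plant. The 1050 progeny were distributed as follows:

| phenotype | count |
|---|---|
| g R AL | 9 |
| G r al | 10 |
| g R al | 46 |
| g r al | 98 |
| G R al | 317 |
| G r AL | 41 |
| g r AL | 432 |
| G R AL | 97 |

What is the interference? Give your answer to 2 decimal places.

The two most frequent reciprocal classes, G R al and g r AL, are the parental types, so the F1 was G R al / g r AL.
The two rarest classes, G r al and g R AL, are the double crossovers. Comparing them with the parentals, only the r allele has switched, so r is the middle locus and the order is al – r – g.
al–r: (195 + 19)/1050 = 0.2038; r–g: (87 + 19)/1050 = 0.1010.
Expected DCO frequency = 0.2038 × 0.1010 ≈ 0.02058; observed = 19/1050 ≈ 0.01810.
Coefficient of coincidence = 0.01810/0.02058 ≈ 0.88; interference = 1 − 0.88 = 0.12.

0.12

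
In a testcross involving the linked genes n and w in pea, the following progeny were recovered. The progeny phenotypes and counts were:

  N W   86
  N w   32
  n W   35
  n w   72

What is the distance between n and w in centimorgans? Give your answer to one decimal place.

29.8 centimorgans

The two most frequent classes, N W (86) and n w (72), are the parental types, so the F1 was N W / n w.
The recombinant classes are N w and n W: 32 + 35 = 67.
Recombination frequency = 67/225 = 0.2978 ≈ 29.8%, i.e. 29.8 centimorgans.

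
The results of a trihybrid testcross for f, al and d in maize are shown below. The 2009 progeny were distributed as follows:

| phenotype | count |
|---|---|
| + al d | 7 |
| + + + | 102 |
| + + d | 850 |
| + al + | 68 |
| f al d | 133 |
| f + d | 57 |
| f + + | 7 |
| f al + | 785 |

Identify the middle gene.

The two most frequent reciprocal classes, + + d and f al +, are the parental types, so the F1 was + + d / f al +.
The two rarest classes, + al d and f + +, are the double crossovers. Comparing them with the parentals, only the al allele has switched, so al is the middle locus and the order is f – al – d.

al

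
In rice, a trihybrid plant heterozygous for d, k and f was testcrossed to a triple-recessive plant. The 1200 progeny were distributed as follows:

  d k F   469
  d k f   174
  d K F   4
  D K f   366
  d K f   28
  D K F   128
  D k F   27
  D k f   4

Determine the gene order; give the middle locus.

k

The two most frequent reciprocal classes, d k F and D K f, are the parental types, so the F1 was d k F / D K f.
The two rarest classes, d K F and D k f, are the double crossovers. Comparing them with the parentals, only the k allele has switched, so k is the middle locus and the order is f – k – d.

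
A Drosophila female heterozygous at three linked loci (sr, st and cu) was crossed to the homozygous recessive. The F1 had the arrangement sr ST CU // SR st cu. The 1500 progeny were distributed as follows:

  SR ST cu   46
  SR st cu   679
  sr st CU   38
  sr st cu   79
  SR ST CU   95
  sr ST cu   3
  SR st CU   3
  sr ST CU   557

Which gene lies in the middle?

The two rarest classes, sr ST cu and SR st CU, are the double crossovers. Comparing them with the parentals, only the cu allele has switched, so cu is the middle locus and the order is sr – cu – st.

cu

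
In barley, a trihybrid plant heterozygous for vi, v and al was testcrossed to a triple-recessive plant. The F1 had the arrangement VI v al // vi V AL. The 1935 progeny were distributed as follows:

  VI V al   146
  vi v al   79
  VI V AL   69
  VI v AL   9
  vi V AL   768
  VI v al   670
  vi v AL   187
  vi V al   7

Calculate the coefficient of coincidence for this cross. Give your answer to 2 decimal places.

The two rarest classes, VI v AL and vi V al, are the double crossovers. Comparing them with the parentals, only the al allele has switched, so al is the middle locus and the order is v – al – vi.
v–al: (333 + 16)/1935 = 0.1804; al–vi: (148 + 16)/1935 = 0.0848.
Expected DCO frequency = 0.1804 × 0.0848 ≈ 0.01530; observed = 16/1935 ≈ 0.00827.
Coefficient of coincidence = 0.00827/0.01530 ≈ 0.54.

0.54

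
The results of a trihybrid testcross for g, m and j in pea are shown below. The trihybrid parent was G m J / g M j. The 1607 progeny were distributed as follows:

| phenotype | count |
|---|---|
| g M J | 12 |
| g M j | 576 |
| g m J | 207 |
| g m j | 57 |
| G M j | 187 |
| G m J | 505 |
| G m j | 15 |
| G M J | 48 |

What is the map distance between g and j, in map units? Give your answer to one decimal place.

26.2 map units

The two rarest classes, G m j and g M J, are the double crossovers. Comparing them with the parentals, only the j allele has switched, so j is the middle locus and the order is m – j – g.
Crossovers in the j–g interval produce the single-crossover classes g m J and G M j (207 + 187 = 394) plus the double crossovers (27).
RF(j–g) = (394 + 27) / 1607 = 421/1607 = 0.2620 → 26.2 map units.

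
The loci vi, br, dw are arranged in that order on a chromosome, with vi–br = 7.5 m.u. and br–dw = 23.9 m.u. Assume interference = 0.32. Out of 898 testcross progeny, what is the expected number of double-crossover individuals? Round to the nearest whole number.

11

Map distances give recombination frequencies of 0.075 and 0.239 for the two intervals.
With interference 0.32 (so coincidence = 0.68), expected double-crossover frequency = 0.075 × 0.239 × 0.68 = 0.01219.
Expected number = 0.01219 × 898 = 10.95 ≈ 11.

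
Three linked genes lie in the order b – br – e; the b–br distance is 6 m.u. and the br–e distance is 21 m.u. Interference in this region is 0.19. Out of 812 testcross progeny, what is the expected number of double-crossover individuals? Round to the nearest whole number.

8

Map distances give recombination frequencies of 0.060 and 0.210 for the two intervals.
With interference 0.19 (so coincidence = 0.81), expected double-crossover frequency = 0.060 × 0.210 × 0.81 = 0.01021.
Expected number = 0.01021 × 812 = 8.29 ≈ 8.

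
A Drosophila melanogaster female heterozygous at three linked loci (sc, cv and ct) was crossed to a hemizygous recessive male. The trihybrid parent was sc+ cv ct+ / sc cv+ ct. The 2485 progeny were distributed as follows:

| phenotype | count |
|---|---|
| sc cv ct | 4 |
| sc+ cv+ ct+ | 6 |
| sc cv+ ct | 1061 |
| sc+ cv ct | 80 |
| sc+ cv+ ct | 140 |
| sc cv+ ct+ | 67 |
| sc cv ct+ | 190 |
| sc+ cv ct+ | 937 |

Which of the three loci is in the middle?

cv

The two rarest classes, sc+ cv+ ct+ and sc cv ct, are the double crossovers. Comparing them with the parentals, only the cv allele has switched, so cv is the middle locus and the order is ct – cv – sc.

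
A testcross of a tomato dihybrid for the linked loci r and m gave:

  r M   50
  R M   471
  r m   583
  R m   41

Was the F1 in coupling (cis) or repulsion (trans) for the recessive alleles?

cis

The two most frequent classes are R M (471) and r m (583); these are the parental (non-recombinant) types.
So the F1 carried R M on one chromosome and r m on the other — the recessive alleles are on the same chromosome (cis / coupling).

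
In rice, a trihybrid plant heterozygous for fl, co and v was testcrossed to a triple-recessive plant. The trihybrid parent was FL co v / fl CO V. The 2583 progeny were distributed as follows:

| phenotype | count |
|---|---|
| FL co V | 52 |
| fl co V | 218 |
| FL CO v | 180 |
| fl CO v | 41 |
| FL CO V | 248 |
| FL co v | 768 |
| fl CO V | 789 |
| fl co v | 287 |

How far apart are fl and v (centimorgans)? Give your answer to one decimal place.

24.3 centimorgans

The two rarest classes, FL co V and fl CO v, are the double crossovers. Comparing them with the parentals, only the v allele has switched, so v is the middle locus and the order is fl – v – co.
Crossovers in the fl–v interval produce the single-crossover classes fl co v and FL CO V (287 + 248 = 535) plus the double crossovers (93).
RF(fl–v) = (535 + 93) / 2583 = 628/2583 = 0.2431 → 24.3 centimorgans.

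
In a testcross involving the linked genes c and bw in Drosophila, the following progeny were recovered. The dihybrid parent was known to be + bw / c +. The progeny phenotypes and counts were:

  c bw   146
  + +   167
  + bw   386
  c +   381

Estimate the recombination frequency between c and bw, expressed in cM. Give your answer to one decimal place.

29.0 cM

The recombinant classes are + + and c bw: 167 + 146 = 313.
Recombination frequency = 313/1080 = 0.2898 ≈ 29.0%, i.e. 29.0 cM.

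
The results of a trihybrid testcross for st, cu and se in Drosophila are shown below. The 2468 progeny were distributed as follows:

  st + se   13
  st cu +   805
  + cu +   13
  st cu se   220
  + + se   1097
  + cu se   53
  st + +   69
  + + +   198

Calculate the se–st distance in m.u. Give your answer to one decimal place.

The two most frequent reciprocal classes, st cu + and + + se, are the parental types, so the F1 was st cu + / + + se.
The two rarest classes, + cu + and st + se, are the double crossovers. Comparing them with the parentals, only the st allele has switched, so st is the middle locus and the order is se – st – cu.
Crossovers in the se–st interval produce the single-crossover classes st cu se and + + + (220 + 198 = 418) plus the double crossovers (26).
RF(se–st) = (418 + 26) / 2468 = 444/2468 = 0.1799 → 18.0 m.u.

18.0 m.u.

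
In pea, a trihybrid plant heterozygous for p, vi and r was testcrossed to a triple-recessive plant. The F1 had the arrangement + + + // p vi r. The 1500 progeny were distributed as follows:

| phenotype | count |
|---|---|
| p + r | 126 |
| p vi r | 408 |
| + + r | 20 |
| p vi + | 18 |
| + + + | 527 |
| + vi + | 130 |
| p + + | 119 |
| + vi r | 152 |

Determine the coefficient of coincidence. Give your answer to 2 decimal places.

0.63

The two rarest classes, + + r and p vi +, are the double crossovers. Comparing them with the parentals, only the r allele has switched, so r is the middle locus and the order is vi – r – p.
vi–r: (256 + 38)/1500 = 0.1960; r–p: (271 + 38)/1500 = 0.2060.
Expected DCO frequency = 0.1960 × 0.2060 ≈ 0.04038; observed = 38/1500 ≈ 0.02533.
Coefficient of coincidence = 0.02533/0.04038 ≈ 0.63.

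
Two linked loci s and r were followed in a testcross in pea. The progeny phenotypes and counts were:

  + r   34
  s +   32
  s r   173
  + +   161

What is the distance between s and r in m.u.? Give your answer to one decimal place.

16.5 m.u.

The two most frequent classes, + + (161) and s r (173), are the parental types, so the F1 was + + / s r.
The recombinant classes are + r and s +: 34 + 32 = 66.
Recombination frequency = 66/400 = 0.1650 ≈ 16.5%, i.e. 16.5 m.u.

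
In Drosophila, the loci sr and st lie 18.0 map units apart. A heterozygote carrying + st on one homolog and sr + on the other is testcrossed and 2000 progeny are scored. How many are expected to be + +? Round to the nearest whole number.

180

A map distance of 18.0 map units corresponds to a recombination frequency of 0.180.
The F1 is + st / sr +, so + + is a recombinant gamete class with expected frequency r/2 = 0.180/2 = 0.0900.
Expected number = 0.0900 × 2000 = 180.00 ≈ 180.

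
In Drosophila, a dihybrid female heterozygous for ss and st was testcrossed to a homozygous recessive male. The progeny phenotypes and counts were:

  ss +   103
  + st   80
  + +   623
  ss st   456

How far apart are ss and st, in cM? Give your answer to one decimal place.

The two most frequent classes, + + (623) and ss st (456), are the parental types, so the F1 was + + / ss st.
The recombinant classes are + st and ss +: 80 + 103 = 183.
Recombination frequency = 183/1262 = 0.1450 ≈ 14.5%, i.e. 14.5 cM.

14.5 cM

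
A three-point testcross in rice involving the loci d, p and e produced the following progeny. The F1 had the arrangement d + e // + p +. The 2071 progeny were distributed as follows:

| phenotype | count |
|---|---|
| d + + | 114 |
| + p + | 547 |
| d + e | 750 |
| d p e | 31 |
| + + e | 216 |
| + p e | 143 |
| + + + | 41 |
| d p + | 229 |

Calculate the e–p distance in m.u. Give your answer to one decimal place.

The two rarest classes, d p e and + + +, are the double crossovers. Comparing them with the parentals, only the p allele has switched, so p is the middle locus and the order is d – p – e.
Crossovers in the p–e interval produce the single-crossover classes d + + and + p e (114 + 143 = 257) plus the double crossovers (72).
RF(p–e) = (257 + 72) / 2071 = 329/2071 = 0.1589 → 15.9 m.u.

15.9 m.u.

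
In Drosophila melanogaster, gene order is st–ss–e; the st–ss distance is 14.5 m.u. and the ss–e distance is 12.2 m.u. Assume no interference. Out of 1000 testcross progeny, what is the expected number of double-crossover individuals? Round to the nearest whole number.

18

Map distances give recombination frequencies of 0.145 and 0.122 for the two intervals.
With no interference, expected double-crossover frequency = 0.145 × 0.122 = 0.01769.
Expected number = 0.01769 × 1000 = 17.69 ≈ 18.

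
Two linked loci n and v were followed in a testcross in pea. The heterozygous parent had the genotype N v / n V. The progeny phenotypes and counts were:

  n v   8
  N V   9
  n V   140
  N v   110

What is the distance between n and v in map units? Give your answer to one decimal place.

The recombinant classes are N V and n v: 9 + 8 = 17.
Recombination frequency = 17/267 = 0.0637 ≈ 6.4%, i.e. 6.4 map units.

6.4 map units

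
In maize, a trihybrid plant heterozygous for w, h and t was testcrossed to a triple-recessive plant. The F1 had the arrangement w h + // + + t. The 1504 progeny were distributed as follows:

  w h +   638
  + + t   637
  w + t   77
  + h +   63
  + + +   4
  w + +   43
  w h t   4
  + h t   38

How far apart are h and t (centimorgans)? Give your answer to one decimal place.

5.9 centimorgans

The two rarest classes, w h t and + + +, are the double crossovers. Comparing them with the parentals, only the t allele has switched, so t is the middle locus and the order is w – t – h.
Crossovers in the t–h interval produce the single-crossover classes w + + and + h t (43 + 38 = 81) plus the double crossovers (8).
RF(t–h) = (81 + 8) / 1504 = 89/1504 = 0.0592 → 5.9 centimorgans.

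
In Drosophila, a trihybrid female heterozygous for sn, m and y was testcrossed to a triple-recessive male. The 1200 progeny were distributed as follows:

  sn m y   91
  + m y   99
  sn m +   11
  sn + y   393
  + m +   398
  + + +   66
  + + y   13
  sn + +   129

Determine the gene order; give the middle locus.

sn

The two most frequent reciprocal classes, + m + and sn + y, are the parental types, so the F1 was + m + / sn + y.
The two rarest classes, sn m + and + + y, are the double crossovers. Comparing them with the parentals, only the sn allele has switched, so sn is the middle locus and the order is m – sn – y.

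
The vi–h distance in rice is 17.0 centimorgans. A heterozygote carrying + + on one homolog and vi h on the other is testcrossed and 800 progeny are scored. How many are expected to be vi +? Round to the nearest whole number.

68

A map distance of 17.0 centimorgans corresponds to a recombination frequency of 0.170.
The F1 is + + / vi h, so vi + is a recombinant gamete class with expected frequency r/2 = 0.170/2 = 0.0850.
Expected number = 0.0850 × 800 = 68.00 ≈ 68.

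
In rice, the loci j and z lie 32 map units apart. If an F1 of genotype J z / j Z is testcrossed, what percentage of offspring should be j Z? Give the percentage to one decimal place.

34.0%

A map distance of 32 map units corresponds to a recombination frequency of 0.320.
The F1 is J z / j Z, so j Z is a parental gamete class with expected frequency (1 − r)/2 = 0.680/2 = 0.3400.
That is 0.3400 = 34.0% of the progeny.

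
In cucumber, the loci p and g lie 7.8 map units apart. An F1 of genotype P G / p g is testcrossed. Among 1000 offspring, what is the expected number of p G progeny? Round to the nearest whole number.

39

A map distance of 7.8 map units corresponds to a recombination frequency of 0.078.
The F1 is P G / p g, so p G is a recombinant gamete class with expected frequency r/2 = 0.078/2 = 0.0390.
Expected number = 0.0390 × 1000 = 39.00 ≈ 39.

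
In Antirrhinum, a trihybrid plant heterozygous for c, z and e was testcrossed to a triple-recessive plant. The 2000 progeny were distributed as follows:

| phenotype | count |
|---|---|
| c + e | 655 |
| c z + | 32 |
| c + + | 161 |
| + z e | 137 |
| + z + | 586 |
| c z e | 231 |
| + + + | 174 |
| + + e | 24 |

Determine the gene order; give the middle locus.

c

The two most frequent reciprocal classes, + z + and c + e, are the parental types, so the F1 was + z + / c + e.
The two rarest classes, c z + and + + e, are the double crossovers. Comparing them with the parentals, only the c allele has switched, so c is the middle locus and the order is z – c – e.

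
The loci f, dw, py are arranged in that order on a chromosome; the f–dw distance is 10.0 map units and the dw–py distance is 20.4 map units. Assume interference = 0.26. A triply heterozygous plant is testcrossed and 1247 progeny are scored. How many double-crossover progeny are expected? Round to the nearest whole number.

19

Map distances give recombination frequencies of 0.100 and 0.204 for the two intervals.
With interference 0.26 (so coincidence = 0.74), expected double-crossover frequency = 0.100 × 0.204 × 0.74 = 0.01510.
Expected number = 0.01510 × 1247 = 18.82 ≈ 19.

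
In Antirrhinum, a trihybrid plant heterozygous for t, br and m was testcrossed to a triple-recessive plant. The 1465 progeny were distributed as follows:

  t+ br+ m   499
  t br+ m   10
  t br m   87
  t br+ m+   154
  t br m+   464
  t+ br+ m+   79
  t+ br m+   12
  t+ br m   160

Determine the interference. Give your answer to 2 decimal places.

0.49

The two most frequent reciprocal classes, t br m+ and t+ br+ m, are the parental types, so the F1 was t br m+ / t+ br+ m.
The two rarest classes, t+ br m+ and t br+ m, are the double crossovers. Comparing them with the parentals, only the t allele has switched, so t is the middle locus and the order is m – t – br.
m–t: (166 + 22)/1465 = 0.1283; t–br: (314 + 22)/1465 = 0.2294.
Expected DCO frequency = 0.1283 × 0.2294 ≈ 0.02943; observed = 22/1465 ≈ 0.01502.
Coefficient of coincidence = 0.01502/0.02943 ≈ 0.51; interference = 1 − 0.51 = 0.49.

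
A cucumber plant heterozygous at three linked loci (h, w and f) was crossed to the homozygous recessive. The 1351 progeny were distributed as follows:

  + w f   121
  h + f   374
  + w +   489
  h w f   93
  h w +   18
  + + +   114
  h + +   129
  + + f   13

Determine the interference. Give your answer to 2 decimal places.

The two most frequent reciprocal classes, + w + and h + f, are the parental types, so the F1 was + w + / h + f.
The two rarest classes, h w + and + + f, are the double crossovers. Comparing them with the parentals, only the h allele has switched, so h is the middle locus and the order is f – h – w.
f–h: (250 + 31)/1351 = 0.2080; h–w: (207 + 31)/1351 = 0.1762.
Expected DCO frequency = 0.2080 × 0.1762 ≈ 0.03665; observed = 31/1351 ≈ 0.02295.
Coefficient of coincidence = 0.02295/0.03665 ≈ 0.63; interference = 1 − 0.63 = 0.37.

0.37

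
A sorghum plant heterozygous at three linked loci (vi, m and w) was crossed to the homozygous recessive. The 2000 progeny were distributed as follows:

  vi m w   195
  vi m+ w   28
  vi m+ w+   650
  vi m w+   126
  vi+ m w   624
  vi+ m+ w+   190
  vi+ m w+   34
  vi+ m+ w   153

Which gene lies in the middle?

The two most frequent reciprocal classes, vi+ m w and vi m+ w+, are the parental types, so the F1 was vi+ m w / vi m+ w+.
The two rarest classes, vi+ m w+ and vi m+ w, are the double crossovers. Comparing them with the parentals, only the w allele has switched, so w is the middle locus and the order is vi – w – m.

w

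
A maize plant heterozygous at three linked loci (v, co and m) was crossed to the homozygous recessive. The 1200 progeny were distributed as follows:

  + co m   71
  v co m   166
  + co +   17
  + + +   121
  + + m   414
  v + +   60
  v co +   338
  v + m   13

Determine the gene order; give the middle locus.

v

The two most frequent reciprocal classes, v co + and + + m, are the parental types, so the F1 was v co + / + + m.
The two rarest classes, + co + and v + m, are the double crossovers. Comparing them with the parentals, only the v allele has switched, so v is the middle locus and the order is m – v – co.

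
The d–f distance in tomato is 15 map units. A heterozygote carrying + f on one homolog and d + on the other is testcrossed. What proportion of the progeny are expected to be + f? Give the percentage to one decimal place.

A map distance of 15 map units corresponds to a recombination frequency of 0.150.
The F1 is + f / d +, so + f is a parental gamete class with expected frequency (1 − r)/2 = 0.850/2 = 0.4250.
That is 0.4250 = 42.5% of the progeny.

42.5%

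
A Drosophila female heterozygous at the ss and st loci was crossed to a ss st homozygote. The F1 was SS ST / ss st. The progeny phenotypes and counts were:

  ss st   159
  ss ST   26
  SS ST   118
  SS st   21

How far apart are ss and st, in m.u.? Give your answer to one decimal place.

14.5 m.u.

The recombinant classes are SS st and ss ST: 21 + 26 = 47.
Recombination frequency = 47/324 = 0.1451 ≈ 14.5%, i.e. 14.5 m.u.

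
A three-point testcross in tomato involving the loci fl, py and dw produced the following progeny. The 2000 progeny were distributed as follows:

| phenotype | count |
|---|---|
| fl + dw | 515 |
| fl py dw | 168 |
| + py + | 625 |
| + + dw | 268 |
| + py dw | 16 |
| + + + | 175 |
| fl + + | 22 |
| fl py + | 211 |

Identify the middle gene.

dw

The two most frequent reciprocal classes, fl + dw and + py +, are the parental types, so the F1 was fl + dw / + py +.
The two rarest classes, fl + + and + py dw, are the double crossovers. Comparing them with the parentals, only the dw allele has switched, so dw is the middle locus and the order is py – dw – fl.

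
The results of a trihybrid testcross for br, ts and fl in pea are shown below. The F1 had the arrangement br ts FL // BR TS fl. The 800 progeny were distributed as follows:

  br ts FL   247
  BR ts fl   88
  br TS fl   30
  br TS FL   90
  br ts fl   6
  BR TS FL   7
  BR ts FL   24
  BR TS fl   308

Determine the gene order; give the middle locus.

fl

The two rarest classes, br ts fl and BR TS FL, are the double crossovers. Comparing them with the parentals, only the fl allele has switched, so fl is the middle locus and the order is ts – fl – br.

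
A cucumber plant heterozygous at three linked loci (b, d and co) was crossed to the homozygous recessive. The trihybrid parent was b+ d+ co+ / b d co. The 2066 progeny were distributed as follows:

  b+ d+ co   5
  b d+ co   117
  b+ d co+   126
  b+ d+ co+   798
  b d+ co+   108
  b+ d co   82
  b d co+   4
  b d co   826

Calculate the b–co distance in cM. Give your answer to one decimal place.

9.6 cM

The two rarest classes, b+ d+ co and b d co+, are the double crossovers. Comparing them with the parentals, only the co allele has switched, so co is the middle locus and the order is b – co – d.
Crossovers in the b–co interval produce the single-crossover classes b d+ co+ and b+ d co (108 + 82 = 190) plus the double crossovers (9).
RF(b–co) = (190 + 9) / 2066 = 199/2066 = 0.0963 → 9.6 cM.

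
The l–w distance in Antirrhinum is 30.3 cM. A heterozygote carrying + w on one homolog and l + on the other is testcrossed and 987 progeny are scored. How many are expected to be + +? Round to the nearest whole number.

A map distance of 30.3 cM corresponds to a recombination frequency of 0.303.
The F1 is + w / l +, so + + is a recombinant gamete class with expected frequency r/2 = 0.303/2 = 0.1515.
Expected number = 0.1515 × 987 = 149.53 ≈ 150.

150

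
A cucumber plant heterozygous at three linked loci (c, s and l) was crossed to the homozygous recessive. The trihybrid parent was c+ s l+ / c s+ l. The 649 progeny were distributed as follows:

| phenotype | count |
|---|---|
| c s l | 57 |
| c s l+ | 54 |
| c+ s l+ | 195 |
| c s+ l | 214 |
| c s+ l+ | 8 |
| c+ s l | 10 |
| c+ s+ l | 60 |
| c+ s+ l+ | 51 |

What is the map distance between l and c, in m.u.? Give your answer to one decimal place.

20.3 m.u.

The two rarest classes, c+ s l and c s+ l+, are the double crossovers. Comparing them with the parentals, only the l allele has switched, so l is the middle locus and the order is s – l – c.
Crossovers in the l–c interval produce the single-crossover classes c s l+ and c+ s+ l (54 + 60 = 114) plus the double crossovers (18).
RF(l–c) = (114 + 18) / 649 = 132/649 = 0.2034 → 20.3 m.u.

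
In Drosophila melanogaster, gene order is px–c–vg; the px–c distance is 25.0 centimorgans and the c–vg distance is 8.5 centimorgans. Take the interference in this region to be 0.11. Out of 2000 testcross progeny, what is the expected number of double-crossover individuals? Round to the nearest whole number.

38

Map distances give recombination frequencies of 0.250 and 0.085 for the two intervals.
With interference 0.11 (so coincidence = 0.89), expected double-crossover frequency = 0.250 × 0.085 × 0.89 = 0.01891.
Expected number = 0.01891 × 2000 = 37.83 ≈ 38.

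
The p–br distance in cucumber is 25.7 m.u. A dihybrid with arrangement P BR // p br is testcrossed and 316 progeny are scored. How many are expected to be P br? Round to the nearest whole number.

A map distance of 25.7 m.u. corresponds to a recombination frequency of 0.257.
The F1 is P BR / p br, so P br is a recombinant gamete class with expected frequency r/2 = 0.257/2 = 0.1285.
Expected number = 0.1285 × 316 = 40.61 ≈ 41.

41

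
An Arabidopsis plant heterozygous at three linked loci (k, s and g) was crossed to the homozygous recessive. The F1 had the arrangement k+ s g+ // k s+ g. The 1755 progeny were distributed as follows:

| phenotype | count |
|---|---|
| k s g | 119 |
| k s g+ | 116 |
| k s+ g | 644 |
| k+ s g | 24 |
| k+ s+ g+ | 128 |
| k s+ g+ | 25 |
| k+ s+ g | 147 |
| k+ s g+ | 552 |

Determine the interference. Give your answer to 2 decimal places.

0.07

The two rarest classes, k+ s g and k s+ g+, are the double crossovers. Comparing them with the parentals, only the g allele has switched, so g is the middle locus and the order is s – g – k.
s–g: (247 + 49)/1755 = 0.1687; g–k: (263 + 49)/1755 = 0.1778.
Expected DCO frequency = 0.1687 × 0.1778 ≈ 0.02999; observed = 49/1755 ≈ 0.02792.
Coefficient of coincidence = 0.02792/0.02999 ≈ 0.93; interference = 1 − 0.93 = 0.07.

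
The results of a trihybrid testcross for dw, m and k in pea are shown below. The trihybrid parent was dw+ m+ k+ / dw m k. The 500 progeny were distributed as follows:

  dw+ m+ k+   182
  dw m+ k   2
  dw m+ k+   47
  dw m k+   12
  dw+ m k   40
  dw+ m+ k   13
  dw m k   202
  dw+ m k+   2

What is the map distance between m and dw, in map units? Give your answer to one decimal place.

The two rarest classes, dw+ m k+ and dw m+ k, are the double crossovers. Comparing them with the parentals, only the m allele has switched, so m is the middle locus and the order is dw – m – k.
Crossovers in the dw–m interval produce the single-crossover classes dw m+ k+ and dw+ m k (47 + 40 = 87) plus the double crossovers (4).
RF(dw–m) = (87 + 4) / 500 = 91/500 = 0.1820 → 18.2 map units.

18.2 map units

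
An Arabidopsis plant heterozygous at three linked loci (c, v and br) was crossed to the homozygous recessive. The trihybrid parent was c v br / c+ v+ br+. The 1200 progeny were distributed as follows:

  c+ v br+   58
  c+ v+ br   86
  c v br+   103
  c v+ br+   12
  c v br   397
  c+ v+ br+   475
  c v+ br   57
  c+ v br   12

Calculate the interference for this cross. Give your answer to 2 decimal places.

0.03

The two rarest classes, c+ v br and c v+ br+, are the double crossovers. Comparing them with the parentals, only the c allele has switched, so c is the middle locus and the order is v – c – br.
v–c: (115 + 24)/1200 = 0.1158; c–br: (189 + 24)/1200 = 0.1775.
Expected DCO frequency = 0.1158 × 0.1775 ≈ 0.02055; observed = 24/1200 ≈ 0.02000.
Coefficient of coincidence = 0.02000/0.02055 ≈ 0.97; interference = 1 − 0.97 = 0.03.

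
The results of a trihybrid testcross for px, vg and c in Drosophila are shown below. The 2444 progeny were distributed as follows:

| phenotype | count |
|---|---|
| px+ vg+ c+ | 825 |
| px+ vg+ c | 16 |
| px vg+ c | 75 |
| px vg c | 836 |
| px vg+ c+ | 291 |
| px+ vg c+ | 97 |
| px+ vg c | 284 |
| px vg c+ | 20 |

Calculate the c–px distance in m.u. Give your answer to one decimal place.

25.0 m.u.

The two most frequent reciprocal classes, px vg c and px+ vg+ c+, are the parental types, so the F1 was px vg c / px+ vg+ c+.
The two rarest classes, px vg c+ and px+ vg+ c, are the double crossovers. Comparing them with the parentals, only the c allele has switched, so c is the middle locus and the order is px – c – vg.
Crossovers in the px–c interval produce the single-crossover classes px+ vg c and px vg+ c+ (284 + 291 = 575) plus the double crossovers (36).
RF(px–c) = (575 + 36) / 2444 = 611/2444 = 0.2500 → 25.0 m.u.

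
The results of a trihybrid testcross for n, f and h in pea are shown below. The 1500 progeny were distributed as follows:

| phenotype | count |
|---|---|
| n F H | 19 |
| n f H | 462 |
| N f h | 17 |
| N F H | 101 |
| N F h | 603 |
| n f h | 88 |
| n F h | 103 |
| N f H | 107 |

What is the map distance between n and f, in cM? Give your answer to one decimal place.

The two most frequent reciprocal classes, N F h and n f H, are the parental types, so the F1 was N F h / n f H.
The two rarest classes, N f h and n F H, are the double crossovers. Comparing them with the parentals, only the f allele has switched, so f is the middle locus and the order is h – f – n.
Crossovers in the f–n interval produce the single-crossover classes n F h and N f H (103 + 107 = 210) plus the double crossovers (36).
RF(f–n) = (210 + 36) / 1500 = 246/1500 = 0.1640 → 16.4 cM.

16.4 cM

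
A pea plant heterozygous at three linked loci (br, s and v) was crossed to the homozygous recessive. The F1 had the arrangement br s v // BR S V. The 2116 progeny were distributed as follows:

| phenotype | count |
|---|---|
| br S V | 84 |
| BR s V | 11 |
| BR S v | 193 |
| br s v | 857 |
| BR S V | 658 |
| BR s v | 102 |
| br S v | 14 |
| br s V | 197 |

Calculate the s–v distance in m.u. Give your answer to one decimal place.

19.6 m.u.

The two rarest classes, br S v and BR s V, are the double crossovers. Comparing them with the parentals, only the s allele has switched, so s is the middle locus and the order is br – s – v.
Crossovers in the s–v interval produce the single-crossover classes br s V and BR S v (197 + 193 = 390) plus the double crossovers (25).
RF(s–v) = (390 + 25) / 2116 = 415/2116 = 0.1961 → 19.6 m.u.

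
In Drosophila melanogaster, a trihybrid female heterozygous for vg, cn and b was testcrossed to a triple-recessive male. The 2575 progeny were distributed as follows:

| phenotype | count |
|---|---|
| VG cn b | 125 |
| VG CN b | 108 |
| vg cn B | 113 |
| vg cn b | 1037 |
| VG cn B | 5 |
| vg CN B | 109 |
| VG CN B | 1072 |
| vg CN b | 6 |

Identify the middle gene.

cn

The two most frequent reciprocal classes, VG CN B and vg cn b, are the parental types, so the F1 was VG CN B / vg cn b.
The two rarest classes, VG cn B and vg CN b, are the double crossovers. Comparing them with the parentals, only the cn allele has switched, so cn is the middle locus and the order is vg – cn – b.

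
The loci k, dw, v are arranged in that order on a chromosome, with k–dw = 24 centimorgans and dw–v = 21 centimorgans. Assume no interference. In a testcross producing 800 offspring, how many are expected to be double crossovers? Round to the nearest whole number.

Map distances give recombination frequencies of 0.240 and 0.210 for the two intervals.
With no interference, expected double-crossover frequency = 0.240 × 0.210 = 0.05040.
Expected number = 0.05040 × 800 = 40.32 ≈ 40.

40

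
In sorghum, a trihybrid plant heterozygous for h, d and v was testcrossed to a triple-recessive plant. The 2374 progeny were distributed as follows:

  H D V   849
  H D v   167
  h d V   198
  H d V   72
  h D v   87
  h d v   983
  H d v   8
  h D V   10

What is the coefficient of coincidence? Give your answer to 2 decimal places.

The two most frequent reciprocal classes, H D V and h d v, are the parental types, so the F1 was H D V / h d v.
The two rarest classes, h D V and H d v, are the double crossovers. Comparing them with the parentals, only the h allele has switched, so h is the middle locus and the order is v – h – d.
v–h: (365 + 18)/2374 = 0.1613; h–d: (159 + 18)/2374 = 0.0746.
Expected DCO frequency = 0.1613 × 0.0746 ≈ 0.01203; observed = 18/2374 ≈ 0.00758.
Coefficient of coincidence = 0.00758/0.01203 ≈ 0.63.

0.63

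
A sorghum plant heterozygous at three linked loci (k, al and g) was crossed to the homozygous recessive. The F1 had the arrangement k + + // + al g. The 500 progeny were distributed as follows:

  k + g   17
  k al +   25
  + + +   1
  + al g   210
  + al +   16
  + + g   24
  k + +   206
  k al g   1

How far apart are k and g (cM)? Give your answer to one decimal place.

The two rarest classes, + + + and k al g, are the double crossovers. Comparing them with the parentals, only the k allele has switched, so k is the middle locus and the order is al – k – g.
Crossovers in the k–g interval produce the single-crossover classes k + g and + al + (17 + 16 = 33) plus the double crossovers (2).
RF(k–g) = (33 + 2) / 500 = 35/500 = 0.0700 → 7.0 cM.

7.0 cM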